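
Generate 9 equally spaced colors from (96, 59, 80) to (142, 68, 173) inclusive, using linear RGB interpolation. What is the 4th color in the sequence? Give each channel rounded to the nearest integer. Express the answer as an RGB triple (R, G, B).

(113, 62, 115)

With 9 swatches and endpoints inclusive, swatch 4 sits at t = (4 − 1)/(9 − 1) = 3/8 ≈ 0.375.
R = 96 + 0.375 × (142 − 96) = 113.25 → 113
G = 59 + 0.375 × (68 − 59) = 62.375 → 62
B = 80 + 0.375 × (173 − 80) = 114.875 → 115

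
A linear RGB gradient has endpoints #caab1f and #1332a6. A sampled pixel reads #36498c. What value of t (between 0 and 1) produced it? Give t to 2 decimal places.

0.81

Invert the lerp on the R channel (largest span, 183): t = (54 − 202) / (19 − 202) = -148/-183 = 0.80874.
Check on G: (73 − 171)/(50 − 171) = 0.8099 ✓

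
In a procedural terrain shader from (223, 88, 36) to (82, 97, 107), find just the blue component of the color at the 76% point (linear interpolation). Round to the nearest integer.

90

B = 36 + 0.76 × (107 − 36) = 89.96 → 90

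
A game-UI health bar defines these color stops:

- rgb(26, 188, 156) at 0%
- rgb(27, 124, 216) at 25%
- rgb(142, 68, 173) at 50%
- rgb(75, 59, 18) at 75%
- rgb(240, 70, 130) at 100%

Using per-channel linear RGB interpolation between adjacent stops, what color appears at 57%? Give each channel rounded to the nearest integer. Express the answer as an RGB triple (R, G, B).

57% lies between the 50% and 75% stops, so the local fraction is t = (57 − 50)/(75 − 50) = 7/25 ≈ 0.28.
R = 142 + 0.28 × (75 − 142) = 123.24 → 123
G = 68 + 0.28 × (59 − 68) = 65.48 → 65
B = 173 + 0.28 × (18 − 173) = 129.6 → 130

(123, 65, 130)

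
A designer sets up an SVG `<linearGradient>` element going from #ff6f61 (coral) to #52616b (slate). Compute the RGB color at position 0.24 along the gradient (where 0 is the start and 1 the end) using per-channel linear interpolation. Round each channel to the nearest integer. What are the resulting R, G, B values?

#ff6f61 → (255, 111, 97); #52616b → (82, 97, 107).
R = 255 + 0.24 × (82 − 255) = 255 + 0.24 × -173 = 213.48 → 213
G = 111 + 0.24 × (97 − 111) = 111 + 0.24 × -14 = 107.64 → 108
B = 97 + 0.24 × (107 − 97) = 97 + 0.24 × 10 = 99.4 → 99

(213, 108, 99)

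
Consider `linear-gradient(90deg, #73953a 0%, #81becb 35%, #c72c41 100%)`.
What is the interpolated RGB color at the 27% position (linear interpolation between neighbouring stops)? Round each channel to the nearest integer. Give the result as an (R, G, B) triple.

27% lies between the 0% and 35% stops, so the local fraction is t = (27 − 0)/(35 − 0) = 27/35 ≈ 0.7714.
#73953a → (115, 149, 58); #81becb → (129, 190, 203).
R = 115 + 0.7714 × (129 − 115) = 125.8 → 126
G = 149 + 0.7714 × (190 − 149) = 180.627 → 181
B = 58 + 0.7714 × (203 − 58) = 169.853 → 170

(126, 181, 170)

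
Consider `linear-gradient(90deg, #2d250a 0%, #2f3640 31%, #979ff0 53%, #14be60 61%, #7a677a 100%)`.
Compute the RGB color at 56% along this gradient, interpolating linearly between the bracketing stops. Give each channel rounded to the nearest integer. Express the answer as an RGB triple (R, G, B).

56% lies between the 53% and 61% stops, so the local fraction is t = (56 − 53)/(61 − 53) = 3/8 ≈ 0.375.
#979ff0 → (151, 159, 240); #14be60 → (20, 190, 96).
R = 151 + 0.375 × (20 − 151) = 101.875 → 102
G = 159 + 0.375 × (190 − 159) = 170.625 → 171
B = 240 + 0.375 × (96 − 240) = 186 → 186

(102, 171, 186)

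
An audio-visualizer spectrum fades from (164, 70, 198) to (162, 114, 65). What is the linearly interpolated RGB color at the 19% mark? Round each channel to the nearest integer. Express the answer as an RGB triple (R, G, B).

(164, 78, 173)

19% corresponds to t = 0.19.
R = 164 + 0.19 × (162 − 164) = 164 + 0.19 × -2 = 163.62 → 164
G = 70 + 0.19 × (114 − 70) = 70 + 0.19 × 44 = 78.36 → 78
B = 198 + 0.19 × (65 − 198) = 198 + 0.19 × -133 = 172.73 → 173
So the blended color is (164, 78, 173), about #a44ead.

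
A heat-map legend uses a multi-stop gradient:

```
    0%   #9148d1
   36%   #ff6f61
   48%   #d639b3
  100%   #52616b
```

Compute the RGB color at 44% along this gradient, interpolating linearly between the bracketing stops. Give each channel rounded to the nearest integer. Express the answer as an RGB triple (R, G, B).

(228, 75, 152)

44% lies between the 36% and 48% stops, so the local fraction is t = (44 − 36)/(48 − 36) = 8/12 ≈ 0.6667.
#ff6f61 → (255, 111, 97); #d639b3 → (214, 57, 179).
R = 255 + 0.6667 × (214 − 255) = 227.665 → 228
G = 111 + 0.6667 × (57 − 111) = 74.998 → 75
B = 97 + 0.6667 × (179 − 97) = 151.669 → 152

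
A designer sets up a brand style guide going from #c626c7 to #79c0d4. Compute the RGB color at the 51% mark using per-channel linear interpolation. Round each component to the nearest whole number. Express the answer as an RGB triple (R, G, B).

(159, 117, 206)

#c626c7 → (198, 38, 199); #79c0d4 → (121, 192, 212).
51% corresponds to t = 0.51.
R = 198 + 0.51 × (121 − 198) = 198 + 0.51 × -77 = 158.73 → 159
G = 38 + 0.51 × (192 − 38) = 38 + 0.51 × 154 = 116.54 → 117
B = 199 + 0.51 × (212 − 199) = 199 + 0.51 × 13 = 205.63 → 206
So the blended color is (159, 117, 206), about #9f75ce.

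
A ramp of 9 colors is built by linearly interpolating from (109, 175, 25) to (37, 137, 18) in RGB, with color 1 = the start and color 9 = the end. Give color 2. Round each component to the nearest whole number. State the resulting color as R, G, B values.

With 9 swatches and endpoints inclusive, swatch 2 sits at t = (2 − 1)/(9 − 1) = 1/8 ≈ 0.125.
R = 109 + 0.125 × (37 − 109) = 100 → 100
G = 175 + 0.125 × (137 − 175) = 170.25 → 170
B = 25 + 0.125 × (18 − 25) = 24.125 → 24

(100, 170, 24)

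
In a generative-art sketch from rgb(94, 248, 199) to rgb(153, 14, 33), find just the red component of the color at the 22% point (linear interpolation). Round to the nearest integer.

R = 94 + 0.22 × (153 − 94) = 106.98 → 107

107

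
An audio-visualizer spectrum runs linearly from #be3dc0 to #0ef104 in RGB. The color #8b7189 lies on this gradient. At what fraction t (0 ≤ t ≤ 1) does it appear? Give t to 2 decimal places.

Invert the lerp on the B channel (largest span, 188): t = (137 − 192) / (4 − 192) = -55/-188 = 0.29255.
Check on R: (139 − 190)/(14 − 190) = 0.2898 ✓

0.29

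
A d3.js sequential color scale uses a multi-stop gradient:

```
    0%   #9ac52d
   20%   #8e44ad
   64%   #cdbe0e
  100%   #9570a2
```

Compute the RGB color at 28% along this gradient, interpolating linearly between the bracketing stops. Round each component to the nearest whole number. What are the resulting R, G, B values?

(153, 90, 144)

28% lies between the 20% and 64% stops, so the local fraction is t = (28 − 20)/(64 − 20) = 8/44 ≈ 0.1818.
#8e44ad → (142, 68, 173); #cdbe0e → (205, 190, 14).
R = 142 + 0.1818 × (205 − 142) = 153.453 → 153
G = 68 + 0.1818 × (190 − 68) = 90.18 → 90
B = 173 + 0.1818 × (14 − 173) = 144.094 → 144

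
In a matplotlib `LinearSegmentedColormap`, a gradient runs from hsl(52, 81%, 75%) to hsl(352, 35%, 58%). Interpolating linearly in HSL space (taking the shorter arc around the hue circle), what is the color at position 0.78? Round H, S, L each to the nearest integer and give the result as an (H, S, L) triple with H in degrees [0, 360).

Hue: 352 − 52 = 300°, but |300| > 180 so the shorter arc goes the other way: Δh = 300 − 360 = -60°.
H = 52 + 0.78 × (-60) = 5.2 → 5°
S = 81 + 0.78 × (35 − 81) = 45.12 → 45%
L = 75 + 0.78 × (58 − 75) = 61.74 → 62%

(5, 45, 62)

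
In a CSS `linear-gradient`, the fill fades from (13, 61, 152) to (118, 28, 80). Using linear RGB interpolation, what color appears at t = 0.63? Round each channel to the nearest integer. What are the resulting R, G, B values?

(79, 40, 107)

R = 13 + 0.63 × (118 − 13) = 13 + 0.63 × 105 = 79.15 → 79
G = 61 + 0.63 × (28 − 61) = 61 + 0.63 × -33 = 40.21 → 40
B = 152 + 0.63 × (80 − 152) = 152 + 0.63 × -72 = 106.64 → 107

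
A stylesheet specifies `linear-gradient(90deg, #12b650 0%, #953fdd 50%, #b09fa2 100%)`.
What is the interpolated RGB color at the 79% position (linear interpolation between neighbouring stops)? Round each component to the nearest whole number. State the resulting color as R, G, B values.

79% lies between the 50% and 100% stops, so the local fraction is t = (79 − 50)/(100 − 50) = 29/50 ≈ 0.58.
#953fdd → (149, 63, 221); #b09fa2 → (176, 159, 162).
R = 149 + 0.58 × (176 − 149) = 164.66 → 165
G = 63 + 0.58 × (159 − 63) = 118.68 → 119
B = 221 + 0.58 × (162 − 221) = 186.78 → 187

(165, 119, 187)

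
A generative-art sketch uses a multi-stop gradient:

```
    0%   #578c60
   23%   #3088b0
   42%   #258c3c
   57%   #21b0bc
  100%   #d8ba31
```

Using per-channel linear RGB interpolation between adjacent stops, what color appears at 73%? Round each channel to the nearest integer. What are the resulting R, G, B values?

(101, 180, 136)

73% lies between the 57% and 100% stops, so the local fraction is t = (73 − 57)/(100 − 57) = 16/43 ≈ 0.3721.
#21b0bc → (33, 176, 188); #d8ba31 → (216, 186, 49).
R = 33 + 0.3721 × (216 − 33) = 101.094 → 101
G = 176 + 0.3721 × (186 − 176) = 179.721 → 180
B = 188 + 0.3721 × (49 − 188) = 136.278 → 136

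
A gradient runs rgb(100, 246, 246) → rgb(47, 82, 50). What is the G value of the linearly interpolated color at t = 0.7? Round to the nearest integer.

131

G = 246 + 0.7 × (82 − 246) = 131.2 → 131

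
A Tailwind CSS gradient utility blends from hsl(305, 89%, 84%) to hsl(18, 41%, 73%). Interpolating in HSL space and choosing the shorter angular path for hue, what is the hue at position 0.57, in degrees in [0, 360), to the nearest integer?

Hue: 18 − 305 = -287°, but |-287| > 180 so the shorter arc goes the other way: Δh = -287 + 360 = 73°.
H = 305 + 0.57 × (73) = 346.61 → 347°

347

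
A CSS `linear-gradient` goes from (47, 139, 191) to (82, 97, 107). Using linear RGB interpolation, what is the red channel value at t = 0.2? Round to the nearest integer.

54

R = 47 + 0.2 × (82 − 47) = 54 → 54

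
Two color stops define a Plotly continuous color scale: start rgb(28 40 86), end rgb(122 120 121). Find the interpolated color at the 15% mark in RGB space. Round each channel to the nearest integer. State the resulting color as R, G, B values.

15% corresponds to t = 0.15.
R = 28 + 0.15 × (122 − 28) = 28 + 0.15 × 94 = 42.1 → 42
G = 40 + 0.15 × (120 − 40) = 40 + 0.15 × 80 = 52 → 52
B = 86 + 0.15 × (121 − 86) = 86 + 0.15 × 35 = 91.25 → 91
So the blended color is (42, 52, 91), about #2a345b.

(42, 52, 91)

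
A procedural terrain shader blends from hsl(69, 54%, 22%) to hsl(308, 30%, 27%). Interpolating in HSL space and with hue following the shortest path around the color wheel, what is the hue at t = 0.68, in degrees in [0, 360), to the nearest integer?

347

Hue: 308 − 69 = 239°, but |239| > 180 so the shorter arc goes the other way: Δh = 239 − 360 = -121°.
H = 69 + 0.68 × (-121) = -13.28 → -13 → -13 mod 360 = 347°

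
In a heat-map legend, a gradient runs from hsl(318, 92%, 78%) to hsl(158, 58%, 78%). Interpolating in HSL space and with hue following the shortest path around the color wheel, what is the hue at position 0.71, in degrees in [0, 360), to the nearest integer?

204

Hue arc: Δh = 158 − 318 = -160° (|Δh| ≤ 180, already the shorter path).
H = 318 + 0.71 × (-160) = 204.4 → 204°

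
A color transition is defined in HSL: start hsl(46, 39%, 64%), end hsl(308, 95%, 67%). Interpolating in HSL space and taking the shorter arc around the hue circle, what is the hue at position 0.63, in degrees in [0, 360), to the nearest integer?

344

Hue: 308 − 46 = 262°, but |262| > 180 so the shorter arc goes the other way: Δh = 262 − 360 = -98°.
H = 46 + 0.63 × (-98) = -15.74 → -16 → -16 mod 360 = 344°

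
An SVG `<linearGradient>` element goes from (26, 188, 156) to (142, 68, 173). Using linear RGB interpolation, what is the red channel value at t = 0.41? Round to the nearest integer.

74

R = 26 + 0.41 × (142 − 26) = 73.56 → 74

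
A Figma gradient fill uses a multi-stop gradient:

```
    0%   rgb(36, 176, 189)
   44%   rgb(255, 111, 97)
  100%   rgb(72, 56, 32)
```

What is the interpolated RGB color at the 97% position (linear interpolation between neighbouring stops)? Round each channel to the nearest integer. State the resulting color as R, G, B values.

97% lies between the 44% and 100% stops, so the local fraction is t = (97 − 44)/(100 − 44) = 53/56 ≈ 0.9464.
R = 255 + 0.9464 × (72 − 255) = 81.809 → 82
G = 111 + 0.9464 × (56 − 111) = 58.948 → 59
B = 97 + 0.9464 × (32 − 97) = 35.484 → 35

(82, 59, 35)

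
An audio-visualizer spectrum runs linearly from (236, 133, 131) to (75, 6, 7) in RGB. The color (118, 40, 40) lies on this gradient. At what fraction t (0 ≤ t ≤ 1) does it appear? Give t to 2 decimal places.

Invert the lerp on the R channel (largest span, 161): t = (118 − 236) / (75 − 236) = -118/-161 = 0.73292.
Check on G: (40 − 133)/(6 − 133) = 0.7323 ✓

0.73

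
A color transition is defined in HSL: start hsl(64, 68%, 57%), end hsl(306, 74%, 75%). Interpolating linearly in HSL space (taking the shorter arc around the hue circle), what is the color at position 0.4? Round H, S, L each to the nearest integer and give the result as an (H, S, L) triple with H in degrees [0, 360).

Hue: 306 − 64 = 242°, but |242| > 180 so the shorter arc goes the other way: Δh = 242 − 360 = -118°.
H = 64 + 0.4 × (-118) = 16.8 → 17°
S = 68 + 0.4 × (74 − 68) = 70.4 → 70%
L = 57 + 0.4 × (75 − 57) = 64.2 → 64%

(17, 70, 64)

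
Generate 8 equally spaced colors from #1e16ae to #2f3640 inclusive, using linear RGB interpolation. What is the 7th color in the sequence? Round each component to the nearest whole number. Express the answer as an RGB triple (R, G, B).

(45, 49, 80)

With 8 swatches and endpoints inclusive, swatch 7 sits at t = (7 − 1)/(8 − 1) = 6/7 ≈ 0.8571.
#1e16ae → (30, 22, 174); #2f3640 → (47, 54, 64).
R = 30 + 0.8571 × (47 − 30) = 44.571 → 45
G = 22 + 0.8571 × (54 − 22) = 49.427 → 49
B = 174 + 0.8571 × (64 − 174) = 79.719 → 80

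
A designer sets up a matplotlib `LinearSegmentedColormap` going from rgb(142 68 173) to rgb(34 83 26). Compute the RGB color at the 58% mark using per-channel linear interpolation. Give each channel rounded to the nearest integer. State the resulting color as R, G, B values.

(79, 77, 88)

58% corresponds to t = 0.58.
R = 142 + 0.58 × (34 − 142) = 142 + 0.58 × -108 = 79.36 → 79
G = 68 + 0.58 × (83 − 68) = 68 + 0.58 × 15 = 76.7 → 77
B = 173 + 0.58 × (26 − 173) = 173 + 0.58 × -147 = 87.74 → 88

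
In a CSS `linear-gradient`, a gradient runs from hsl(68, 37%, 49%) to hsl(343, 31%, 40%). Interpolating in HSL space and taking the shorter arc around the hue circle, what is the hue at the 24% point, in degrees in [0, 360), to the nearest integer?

48

Hue: 343 − 68 = 275°, but |275| > 180 so the shorter arc goes the other way: Δh = 275 − 360 = -85°.
H = 68 + 0.24 × (-85) = 47.6 → 48°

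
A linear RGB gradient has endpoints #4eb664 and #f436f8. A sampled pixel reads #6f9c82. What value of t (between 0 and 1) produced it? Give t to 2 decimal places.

0.20

Invert the lerp on the R channel (largest span, 166): t = (111 − 78) / (244 − 78) = 33/166 = 0.1988.
Check on G: (156 − 182)/(54 − 182) = 0.2031 ✓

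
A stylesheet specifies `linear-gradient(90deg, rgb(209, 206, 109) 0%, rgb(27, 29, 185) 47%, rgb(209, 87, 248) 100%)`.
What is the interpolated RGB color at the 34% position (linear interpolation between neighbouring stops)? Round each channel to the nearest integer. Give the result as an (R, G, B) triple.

(77, 78, 164)

34% lies between the 0% and 47% stops, so the local fraction is t = (34 − 0)/(47 − 0) = 34/47 ≈ 0.7234.
R = 209 + 0.7234 × (27 − 209) = 77.341 → 77
G = 206 + 0.7234 × (29 − 206) = 77.958 → 78
B = 109 + 0.7234 × (185 − 109) = 163.978 → 164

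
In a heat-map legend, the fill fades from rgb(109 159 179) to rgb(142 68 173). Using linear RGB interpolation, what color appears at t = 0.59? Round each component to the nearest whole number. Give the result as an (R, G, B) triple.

(128, 105, 175)

R = 109 + 0.59 × (142 − 109) = 109 + 0.59 × 33 = 128.47 → 128
G = 159 + 0.59 × (68 − 159) = 159 + 0.59 × -91 = 105.31 → 105
B = 179 + 0.59 × (173 − 179) = 179 + 0.59 × -6 = 175.46 → 175
So the blended color is (128, 105, 175), about #8069af.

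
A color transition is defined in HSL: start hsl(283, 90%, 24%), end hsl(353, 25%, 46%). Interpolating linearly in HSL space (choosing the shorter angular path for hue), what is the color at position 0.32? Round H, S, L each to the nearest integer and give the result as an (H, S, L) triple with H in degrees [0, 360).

(305, 69, 31)

Hue arc: Δh = 353 − 283 = 70° (|Δh| ≤ 180, already the shorter path).
H = 283 + 0.32 × (70) = 305.4 → 305°
S = 90 + 0.32 × (25 − 90) = 69.2 → 69%
L = 24 + 0.32 × (46 − 24) = 31.04 → 31%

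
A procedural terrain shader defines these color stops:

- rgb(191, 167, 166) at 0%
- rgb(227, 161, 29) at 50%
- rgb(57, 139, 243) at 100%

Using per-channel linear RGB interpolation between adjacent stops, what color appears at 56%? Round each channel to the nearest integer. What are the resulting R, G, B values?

56% lies between the 50% and 100% stops, so the local fraction is t = (56 − 50)/(100 − 50) = 6/50 ≈ 0.12.
R = 227 + 0.12 × (57 − 227) = 206.6 → 207
G = 161 + 0.12 × (139 − 161) = 158.36 → 158
B = 29 + 0.12 × (243 − 29) = 54.68 → 55

(207, 158, 55)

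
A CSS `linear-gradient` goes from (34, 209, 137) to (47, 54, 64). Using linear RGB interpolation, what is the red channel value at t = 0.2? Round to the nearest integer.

37

R = 34 + 0.2 × (47 − 34) = 36.6 → 37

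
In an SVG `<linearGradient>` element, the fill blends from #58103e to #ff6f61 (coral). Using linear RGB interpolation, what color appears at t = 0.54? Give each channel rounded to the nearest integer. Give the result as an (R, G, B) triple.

(178, 67, 81)

#58103e → (88, 16, 62); #ff6f61 → (255, 111, 97).
R = 88 + 0.54 × (255 − 88) = 88 + 0.54 × 167 = 178.18 → 178
G = 16 + 0.54 × (111 − 16) = 16 + 0.54 × 95 = 67.3 → 67
B = 62 + 0.54 × (97 − 62) = 62 + 0.54 × 35 = 80.9 → 81
So the blended color is (178, 67, 81), about #b24351.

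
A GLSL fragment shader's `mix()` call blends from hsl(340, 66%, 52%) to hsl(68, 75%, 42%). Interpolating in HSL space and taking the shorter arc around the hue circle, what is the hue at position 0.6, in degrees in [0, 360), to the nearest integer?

Hue: 68 − 340 = -272°, but |-272| > 180 so the shorter arc goes the other way: Δh = -272 + 360 = 88°.
H = 340 + 0.6 × (88) = 392.8 → 393 → 393 mod 360 = 33°

33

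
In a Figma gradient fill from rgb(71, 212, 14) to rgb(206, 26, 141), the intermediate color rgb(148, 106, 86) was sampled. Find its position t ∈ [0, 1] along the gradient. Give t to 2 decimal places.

Invert the lerp on the G channel (largest span, 186): t = (106 − 212) / (26 − 212) = -106/-186 = 0.56989.
Check on R: (148 − 71)/(206 − 71) = 0.5704 ✓

0.57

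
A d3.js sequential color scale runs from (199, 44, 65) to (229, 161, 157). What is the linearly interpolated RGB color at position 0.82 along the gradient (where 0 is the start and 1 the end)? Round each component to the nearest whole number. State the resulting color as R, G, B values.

(224, 140, 140)

R = 199 + 0.82 × (229 − 199) = 199 + 0.82 × 30 = 223.6 → 224
G = 44 + 0.82 × (161 − 44) = 44 + 0.82 × 117 = 139.94 → 140
B = 65 + 0.82 × (157 − 65) = 65 + 0.82 × 92 = 140.44 → 140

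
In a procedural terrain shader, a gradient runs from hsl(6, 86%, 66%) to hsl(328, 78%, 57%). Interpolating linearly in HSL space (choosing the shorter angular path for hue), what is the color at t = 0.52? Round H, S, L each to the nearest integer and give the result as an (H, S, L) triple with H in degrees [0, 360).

Hue: 328 − 6 = 322°, but |322| > 180 so the shorter arc goes the other way: Δh = 322 − 360 = -38°.
H = 6 + 0.52 × (-38) = -13.76 → -14 → -14 mod 360 = 346°
S = 86 + 0.52 × (78 − 86) = 81.84 → 82%
L = 66 + 0.52 × (57 − 66) = 61.32 → 61%

(346, 82, 61)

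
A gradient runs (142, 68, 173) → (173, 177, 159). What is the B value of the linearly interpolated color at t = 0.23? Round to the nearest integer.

B = 173 + 0.23 × (159 − 173) = 169.78 → 170

170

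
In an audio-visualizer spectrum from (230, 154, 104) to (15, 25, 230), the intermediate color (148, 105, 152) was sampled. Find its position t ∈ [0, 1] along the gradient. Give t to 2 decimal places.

0.38

Invert the lerp on the R channel (largest span, 215): t = (148 − 230) / (15 − 230) = -82/-215 = 0.3814.
Check on G: (105 − 154)/(25 − 154) = 0.3798 ✓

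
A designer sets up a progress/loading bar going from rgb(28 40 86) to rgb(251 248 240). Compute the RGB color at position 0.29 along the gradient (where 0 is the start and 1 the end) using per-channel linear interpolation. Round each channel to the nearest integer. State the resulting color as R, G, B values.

(93, 100, 131)

R = 28 + 0.29 × (251 − 28) = 28 + 0.29 × 223 = 92.67 → 93
G = 40 + 0.29 × (248 − 40) = 40 + 0.29 × 208 = 100.32 → 100
B = 86 + 0.29 × (240 − 86) = 86 + 0.29 × 154 = 130.66 → 131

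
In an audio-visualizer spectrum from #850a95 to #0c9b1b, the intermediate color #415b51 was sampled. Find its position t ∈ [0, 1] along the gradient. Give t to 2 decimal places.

Invert the lerp on the G channel (largest span, 145): t = (91 − 10) / (155 − 10) = 81/145 = 0.55862.
Check on R: (65 − 133)/(12 − 133) = 0.562 ✓

0.56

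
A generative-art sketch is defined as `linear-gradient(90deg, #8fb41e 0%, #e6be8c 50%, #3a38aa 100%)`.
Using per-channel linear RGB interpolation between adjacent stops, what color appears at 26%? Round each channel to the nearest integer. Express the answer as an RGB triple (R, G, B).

26% lies between the 0% and 50% stops, so the local fraction is t = (26 − 0)/(50 − 0) = 26/50 ≈ 0.52.
#8fb41e → (143, 180, 30); #e6be8c → (230, 190, 140).
R = 143 + 0.52 × (230 − 143) = 188.24 → 188
G = 180 + 0.52 × (190 − 180) = 185.2 → 185
B = 30 + 0.52 × (140 − 30) = 87.2 → 87

(188, 185, 87)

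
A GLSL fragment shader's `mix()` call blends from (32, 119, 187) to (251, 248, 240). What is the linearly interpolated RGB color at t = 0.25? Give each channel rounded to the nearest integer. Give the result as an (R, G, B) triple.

(87, 151, 200)

R = 32 + 0.25 × (251 − 32) = 32 + 0.25 × 219 = 86.75 → 87
G = 119 + 0.25 × (248 − 119) = 119 + 0.25 × 129 = 151.25 → 151
B = 187 + 0.25 × (240 − 187) = 187 + 0.25 × 53 = 200.25 → 200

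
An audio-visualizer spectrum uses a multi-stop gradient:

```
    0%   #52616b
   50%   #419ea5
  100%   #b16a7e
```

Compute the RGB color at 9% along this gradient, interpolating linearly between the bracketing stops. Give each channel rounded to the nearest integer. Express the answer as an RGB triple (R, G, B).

(79, 108, 117)

9% lies between the 0% and 50% stops, so the local fraction is t = (9 − 0)/(50 − 0) = 9/50 ≈ 0.18.
#52616b → (82, 97, 107); #419ea5 → (65, 158, 165).
R = 82 + 0.18 × (65 − 82) = 78.94 → 79
G = 97 + 0.18 × (158 − 97) = 107.98 → 108
B = 107 + 0.18 × (165 − 107) = 117.44 → 117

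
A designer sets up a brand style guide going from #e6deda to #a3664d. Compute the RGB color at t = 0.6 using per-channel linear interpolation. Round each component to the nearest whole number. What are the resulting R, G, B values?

(190, 150, 133)

#e6deda → (230, 222, 218); #a3664d → (163, 102, 77).
R = 230 + 0.6 × (163 − 230) = 230 + 0.6 × -67 = 189.8 → 190
G = 222 + 0.6 × (102 − 222) = 222 + 0.6 × -120 = 150 → 150
B = 218 + 0.6 × (77 − 218) = 218 + 0.6 × -141 = 133.4 → 133
So the blended color is (190, 150, 133), about #be9685.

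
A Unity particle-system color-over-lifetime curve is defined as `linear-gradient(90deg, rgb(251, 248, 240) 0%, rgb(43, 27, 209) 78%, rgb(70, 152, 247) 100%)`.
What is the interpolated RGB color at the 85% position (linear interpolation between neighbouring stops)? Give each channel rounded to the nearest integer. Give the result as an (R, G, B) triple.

85% lies between the 78% and 100% stops, so the local fraction is t = (85 − 78)/(100 − 78) = 7/22 ≈ 0.3182.
R = 43 + 0.3182 × (70 − 43) = 51.591 → 52
G = 27 + 0.3182 × (152 − 27) = 66.775 → 67
B = 209 + 0.3182 × (247 − 209) = 221.092 → 221

(52, 67, 221)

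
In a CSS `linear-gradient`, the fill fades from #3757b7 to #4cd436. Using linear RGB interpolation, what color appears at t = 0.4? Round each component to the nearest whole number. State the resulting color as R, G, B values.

#3757b7 → (55, 87, 183); #4cd436 → (76, 212, 54).
R = 55 + 0.4 × (76 − 55) = 55 + 0.4 × 21 = 63.4 → 63
G = 87 + 0.4 × (212 − 87) = 87 + 0.4 × 125 = 137 → 137
B = 183 + 0.4 × (54 − 183) = 183 + 0.4 × -129 = 131.4 → 131
So the blended color is (63, 137, 131), about #3f8983.

(63, 137, 131)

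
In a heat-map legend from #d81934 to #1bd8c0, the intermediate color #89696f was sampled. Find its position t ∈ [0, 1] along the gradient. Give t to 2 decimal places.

0.42

Invert the lerp on the G channel (largest span, 191): t = (105 − 25) / (216 − 25) = 80/191 = 0.41885.
Check on R: (137 − 216)/(27 − 216) = 0.418 ✓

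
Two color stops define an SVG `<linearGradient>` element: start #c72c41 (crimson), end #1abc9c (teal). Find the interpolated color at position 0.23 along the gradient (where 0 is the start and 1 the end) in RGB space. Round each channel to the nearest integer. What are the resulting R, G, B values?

(159, 77, 86)

#c72c41 → (199, 44, 65); #1abc9c → (26, 188, 156).
R = 199 + 0.23 × (26 − 199) = 199 + 0.23 × -173 = 159.21 → 159
G = 44 + 0.23 × (188 − 44) = 44 + 0.23 × 144 = 77.12 → 77
B = 65 + 0.23 × (156 − 65) = 65 + 0.23 × 91 = 85.93 → 86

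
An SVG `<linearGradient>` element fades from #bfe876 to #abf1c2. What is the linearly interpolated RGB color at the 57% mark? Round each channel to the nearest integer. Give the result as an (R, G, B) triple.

#bfe876 → (191, 232, 118); #abf1c2 → (171, 241, 194).
57% corresponds to t = 0.57.
R = 191 + 0.57 × (171 − 191) = 191 + 0.57 × -20 = 179.6 → 180
G = 232 + 0.57 × (241 − 232) = 232 + 0.57 × 9 = 237.13 → 237
B = 118 + 0.57 × (194 − 118) = 118 + 0.57 × 76 = 161.32 → 161
So the blended color is (180, 237, 161), about #b4eda1.

(180, 237, 161)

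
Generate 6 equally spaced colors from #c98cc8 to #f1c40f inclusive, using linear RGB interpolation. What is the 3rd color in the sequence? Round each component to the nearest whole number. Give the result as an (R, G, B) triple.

(217, 162, 126)

With 6 swatches and endpoints inclusive, swatch 3 sits at t = (3 − 1)/(6 − 1) = 2/5 ≈ 0.4.
#c98cc8 → (201, 140, 200); #f1c40f → (241, 196, 15).
R = 201 + 0.4 × (241 − 201) = 217 → 217
G = 140 + 0.4 × (196 − 140) = 162.4 → 162
B = 200 + 0.4 × (15 − 200) = 126 → 126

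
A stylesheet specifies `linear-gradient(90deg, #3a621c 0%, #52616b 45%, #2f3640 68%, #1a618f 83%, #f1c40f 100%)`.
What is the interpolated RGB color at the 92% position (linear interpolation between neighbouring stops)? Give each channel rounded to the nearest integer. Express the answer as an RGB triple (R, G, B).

(140, 149, 75)

92% lies between the 83% and 100% stops, so the local fraction is t = (92 − 83)/(100 − 83) = 9/17 ≈ 0.5294.
#1a618f → (26, 97, 143); #f1c40f → (241, 196, 15).
R = 26 + 0.5294 × (241 − 26) = 139.821 → 140
G = 97 + 0.5294 × (196 − 97) = 149.411 → 149
B = 143 + 0.5294 × (15 − 143) = 75.237 → 75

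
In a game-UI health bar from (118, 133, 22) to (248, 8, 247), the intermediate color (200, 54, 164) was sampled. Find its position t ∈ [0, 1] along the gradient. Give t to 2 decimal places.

0.63

Invert the lerp on the B channel (largest span, 225): t = (164 − 22) / (247 − 22) = 142/225 = 0.63111.
Check on R: (200 − 118)/(248 − 118) = 0.6308 ✓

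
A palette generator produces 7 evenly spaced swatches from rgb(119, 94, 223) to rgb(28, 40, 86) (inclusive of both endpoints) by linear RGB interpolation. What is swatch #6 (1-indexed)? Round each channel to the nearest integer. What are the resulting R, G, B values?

With 7 swatches and endpoints inclusive, swatch 6 sits at t = (6 − 1)/(7 − 1) = 5/6 ≈ 0.8333.
R = 119 + 0.8333 × (28 − 119) = 43.17 → 43
G = 94 + 0.8333 × (40 − 94) = 49.002 → 49
B = 223 + 0.8333 × (86 − 223) = 108.838 → 109

(43, 49, 109)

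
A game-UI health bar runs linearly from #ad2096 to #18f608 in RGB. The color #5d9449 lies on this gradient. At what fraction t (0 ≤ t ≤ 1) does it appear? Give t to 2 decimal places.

Invert the lerp on the G channel (largest span, 214): t = (148 − 32) / (246 − 32) = 116/214 = 0.54206.
Check on R: (93 − 173)/(24 − 173) = 0.5369 ✓

0.54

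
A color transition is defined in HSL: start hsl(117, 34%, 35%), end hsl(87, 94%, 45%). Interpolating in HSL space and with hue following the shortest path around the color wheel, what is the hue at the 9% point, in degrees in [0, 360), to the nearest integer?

114

Hue arc: Δh = 87 − 117 = -30° (|Δh| ≤ 180, already the shorter path).
H = 117 + 0.09 × (-30) = 114.3 → 114°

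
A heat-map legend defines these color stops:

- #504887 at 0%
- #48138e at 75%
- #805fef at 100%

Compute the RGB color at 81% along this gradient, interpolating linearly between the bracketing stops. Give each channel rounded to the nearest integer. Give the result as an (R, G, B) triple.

81% lies between the 75% and 100% stops, so the local fraction is t = (81 − 75)/(100 − 75) = 6/25 ≈ 0.24.
#48138e → (72, 19, 142); #805fef → (128, 95, 239).
R = 72 + 0.24 × (128 − 72) = 85.44 → 85
G = 19 + 0.24 × (95 − 19) = 37.24 → 37
B = 142 + 0.24 × (239 − 142) = 165.28 → 165

(85, 37, 165)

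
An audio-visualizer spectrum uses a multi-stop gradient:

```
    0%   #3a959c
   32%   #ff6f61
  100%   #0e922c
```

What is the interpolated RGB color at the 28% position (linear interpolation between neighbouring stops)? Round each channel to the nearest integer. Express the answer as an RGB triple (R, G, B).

(230, 116, 104)

28% lies between the 0% and 32% stops, so the local fraction is t = (28 − 0)/(32 − 0) = 28/32 ≈ 0.875.
#3a959c → (58, 149, 156); #ff6f61 → (255, 111, 97).
R = 58 + 0.875 × (255 − 58) = 230.375 → 230
G = 149 + 0.875 × (111 − 149) = 115.75 → 116
B = 156 + 0.875 × (97 − 156) = 104.375 → 104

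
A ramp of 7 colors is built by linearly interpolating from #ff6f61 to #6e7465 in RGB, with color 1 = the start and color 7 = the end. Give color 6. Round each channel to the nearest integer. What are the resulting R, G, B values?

(134, 115, 100)

With 7 swatches and endpoints inclusive, swatch 6 sits at t = (6 − 1)/(7 − 1) = 5/6 ≈ 0.8333.
#ff6f61 → (255, 111, 97); #6e7465 → (110, 116, 101).
R = 255 + 0.8333 × (110 − 255) = 134.171 → 134
G = 111 + 0.8333 × (116 − 111) = 115.166 → 115
B = 97 + 0.8333 × (101 − 97) = 100.333 → 100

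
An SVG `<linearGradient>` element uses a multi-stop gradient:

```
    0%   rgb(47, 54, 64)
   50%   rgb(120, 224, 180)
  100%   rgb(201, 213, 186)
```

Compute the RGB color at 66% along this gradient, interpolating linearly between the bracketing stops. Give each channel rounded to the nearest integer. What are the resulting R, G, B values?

(146, 220, 182)

66% lies between the 50% and 100% stops, so the local fraction is t = (66 − 50)/(100 − 50) = 16/50 ≈ 0.32.
R = 120 + 0.32 × (201 − 120) = 145.92 → 146
G = 224 + 0.32 × (213 − 224) = 220.48 → 220
B = 180 + 0.32 × (186 − 180) = 181.92 → 182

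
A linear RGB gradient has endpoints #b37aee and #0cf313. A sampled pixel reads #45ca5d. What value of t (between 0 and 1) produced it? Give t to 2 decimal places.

0.66

Invert the lerp on the B channel (largest span, 219): t = (93 − 238) / (19 − 238) = -145/-219 = 0.6621.
Check on R: (69 − 179)/(12 − 179) = 0.6587 ✓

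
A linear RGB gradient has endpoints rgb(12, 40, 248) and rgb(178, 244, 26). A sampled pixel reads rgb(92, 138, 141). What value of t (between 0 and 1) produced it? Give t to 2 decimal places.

Invert the lerp on the B channel (largest span, 222): t = (141 − 248) / (26 − 248) = -107/-222 = 0.48198.
Check on R: (92 − 12)/(178 − 12) = 0.4819 ✓

0.48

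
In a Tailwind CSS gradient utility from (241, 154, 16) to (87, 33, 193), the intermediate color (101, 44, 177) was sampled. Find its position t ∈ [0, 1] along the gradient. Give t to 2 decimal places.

Invert the lerp on the B channel (largest span, 177): t = (177 − 16) / (193 − 16) = 161/177 = 0.9096.
Check on R: (101 − 241)/(87 − 241) = 0.9091 ✓

0.91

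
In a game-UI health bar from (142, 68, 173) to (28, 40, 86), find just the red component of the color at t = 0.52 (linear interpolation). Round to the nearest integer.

83

R = 142 + 0.52 × (28 − 142) = 82.72 → 83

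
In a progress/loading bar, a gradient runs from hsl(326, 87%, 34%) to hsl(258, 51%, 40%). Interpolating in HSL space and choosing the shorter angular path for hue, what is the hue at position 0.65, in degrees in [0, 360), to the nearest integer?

Hue arc: Δh = 258 − 326 = -68° (|Δh| ≤ 180, already the shorter path).
H = 326 + 0.65 × (-68) = 281.8 → 282°

282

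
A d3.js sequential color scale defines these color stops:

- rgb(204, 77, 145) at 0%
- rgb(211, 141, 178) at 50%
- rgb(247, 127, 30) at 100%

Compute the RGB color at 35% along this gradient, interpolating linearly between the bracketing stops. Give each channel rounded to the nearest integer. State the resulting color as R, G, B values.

35% lies between the 0% and 50% stops, so the local fraction is t = (35 − 0)/(50 − 0) = 35/50 ≈ 0.7.
R = 204 + 0.7 × (211 − 204) = 208.9 → 209
G = 77 + 0.7 × (141 − 77) = 121.8 → 122
B = 145 + 0.7 × (178 − 145) = 168.1 → 168

(209, 122, 168)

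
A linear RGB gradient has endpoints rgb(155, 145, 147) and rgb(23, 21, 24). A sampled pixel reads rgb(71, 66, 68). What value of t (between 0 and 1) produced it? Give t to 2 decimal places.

0.64

Invert the lerp on the R channel (largest span, 132): t = (71 − 155) / (23 − 155) = -84/-132 = 0.63636.
Check on G: (66 − 145)/(21 − 145) = 0.6371 ✓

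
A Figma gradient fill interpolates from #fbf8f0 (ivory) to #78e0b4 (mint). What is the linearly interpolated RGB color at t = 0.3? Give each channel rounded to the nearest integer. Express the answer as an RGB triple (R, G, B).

(212, 241, 222)

#fbf8f0 → (251, 248, 240); #78e0b4 → (120, 224, 180).
R = 251 + 0.3 × (120 − 251) = 251 + 0.3 × -131 = 211.7 → 212
G = 248 + 0.3 × (224 − 248) = 248 + 0.3 × -24 = 240.8 → 241
B = 240 + 0.3 × (180 − 240) = 240 + 0.3 × -60 = 222 → 222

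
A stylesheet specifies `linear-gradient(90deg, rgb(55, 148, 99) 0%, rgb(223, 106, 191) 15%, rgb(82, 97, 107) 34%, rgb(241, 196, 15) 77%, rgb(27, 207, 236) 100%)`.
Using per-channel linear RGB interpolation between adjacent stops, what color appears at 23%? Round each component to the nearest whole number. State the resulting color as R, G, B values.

23% lies between the 15% and 34% stops, so the local fraction is t = (23 − 15)/(34 − 15) = 8/19 ≈ 0.4211.
R = 223 + 0.4211 × (82 − 223) = 163.625 → 164
G = 106 + 0.4211 × (97 − 106) = 102.21 → 102
B = 191 + 0.4211 × (107 − 191) = 155.628 → 156

(164, 102, 156)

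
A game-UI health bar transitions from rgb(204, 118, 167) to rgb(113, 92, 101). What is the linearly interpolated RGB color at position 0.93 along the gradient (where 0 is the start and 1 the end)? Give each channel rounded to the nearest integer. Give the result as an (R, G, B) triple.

R = 204 + 0.93 × (113 − 204) = 204 + 0.93 × -91 = 119.37 → 119
G = 118 + 0.93 × (92 − 118) = 118 + 0.93 × -26 = 93.82 → 94
B = 167 + 0.93 × (101 − 167) = 167 + 0.93 × -66 = 105.62 → 106
So the blended color is (119, 94, 106), about #775e6a.

(119, 94, 106)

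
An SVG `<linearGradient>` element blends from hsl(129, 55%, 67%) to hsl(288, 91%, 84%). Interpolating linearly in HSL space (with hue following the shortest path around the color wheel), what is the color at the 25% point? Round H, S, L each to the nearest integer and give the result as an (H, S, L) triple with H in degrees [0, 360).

(169, 64, 71)

Hue arc: Δh = 288 − 129 = 159° (|Δh| ≤ 180, already the shorter path).
H = 129 + 0.25 × (159) = 168.75 → 169°
S = 55 + 0.25 × (91 − 55) = 64 → 64%
L = 67 + 0.25 × (84 − 67) = 71.25 → 71%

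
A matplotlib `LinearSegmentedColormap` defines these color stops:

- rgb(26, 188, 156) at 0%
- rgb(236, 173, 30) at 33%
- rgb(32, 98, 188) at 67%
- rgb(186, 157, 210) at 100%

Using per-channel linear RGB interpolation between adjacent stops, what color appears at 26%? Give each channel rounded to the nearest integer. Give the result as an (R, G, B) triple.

(191, 176, 57)

26% lies between the 0% and 33% stops, so the local fraction is t = (26 − 0)/(33 − 0) = 26/33 ≈ 0.7879.
R = 26 + 0.7879 × (236 − 26) = 191.459 → 191
G = 188 + 0.7879 × (173 − 188) = 176.181 → 176
B = 156 + 0.7879 × (30 − 156) = 56.725 → 57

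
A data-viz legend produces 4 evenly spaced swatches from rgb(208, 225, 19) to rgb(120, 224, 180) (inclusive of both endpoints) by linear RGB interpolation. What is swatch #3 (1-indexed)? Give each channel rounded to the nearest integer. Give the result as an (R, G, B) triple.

(149, 224, 126)

With 4 swatches and endpoints inclusive, swatch 3 sits at t = (3 − 1)/(4 − 1) = 2/3 ≈ 0.6667.
R = 208 + 0.6667 × (120 − 208) = 149.33 → 149
G = 225 + 0.6667 × (224 − 225) = 224.333 → 224
B = 19 + 0.6667 × (180 − 19) = 126.339 → 126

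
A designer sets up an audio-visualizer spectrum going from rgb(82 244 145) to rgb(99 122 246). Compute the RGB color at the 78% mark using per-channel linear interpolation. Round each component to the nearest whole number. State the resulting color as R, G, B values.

(95, 149, 224)

78% corresponds to t = 0.78.
R = 82 + 0.78 × (99 − 82) = 82 + 0.78 × 17 = 95.26 → 95
G = 244 + 0.78 × (122 − 244) = 244 + 0.78 × -122 = 148.84 → 149
B = 145 + 0.78 × (246 − 145) = 145 + 0.78 × 101 = 223.78 → 224
So the blended color is (95, 149, 224), about #5f95e0.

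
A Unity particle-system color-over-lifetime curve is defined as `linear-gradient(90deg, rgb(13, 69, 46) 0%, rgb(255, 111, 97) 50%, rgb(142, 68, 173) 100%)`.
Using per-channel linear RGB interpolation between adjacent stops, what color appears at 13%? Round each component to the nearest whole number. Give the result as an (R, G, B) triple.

(76, 80, 59)

13% lies between the 0% and 50% stops, so the local fraction is t = (13 − 0)/(50 − 0) = 13/50 ≈ 0.26.
R = 13 + 0.26 × (255 − 13) = 75.92 → 76
G = 69 + 0.26 × (111 − 69) = 79.92 → 80
B = 46 + 0.26 × (97 − 46) = 59.26 → 59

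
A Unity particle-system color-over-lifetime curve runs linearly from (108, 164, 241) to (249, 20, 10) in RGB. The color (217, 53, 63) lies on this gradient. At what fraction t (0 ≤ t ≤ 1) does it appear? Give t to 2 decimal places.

Invert the lerp on the B channel (largest span, 231): t = (63 − 241) / (10 − 241) = -178/-231 = 0.77056.
Check on R: (217 − 108)/(249 − 108) = 0.773 ✓

0.77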